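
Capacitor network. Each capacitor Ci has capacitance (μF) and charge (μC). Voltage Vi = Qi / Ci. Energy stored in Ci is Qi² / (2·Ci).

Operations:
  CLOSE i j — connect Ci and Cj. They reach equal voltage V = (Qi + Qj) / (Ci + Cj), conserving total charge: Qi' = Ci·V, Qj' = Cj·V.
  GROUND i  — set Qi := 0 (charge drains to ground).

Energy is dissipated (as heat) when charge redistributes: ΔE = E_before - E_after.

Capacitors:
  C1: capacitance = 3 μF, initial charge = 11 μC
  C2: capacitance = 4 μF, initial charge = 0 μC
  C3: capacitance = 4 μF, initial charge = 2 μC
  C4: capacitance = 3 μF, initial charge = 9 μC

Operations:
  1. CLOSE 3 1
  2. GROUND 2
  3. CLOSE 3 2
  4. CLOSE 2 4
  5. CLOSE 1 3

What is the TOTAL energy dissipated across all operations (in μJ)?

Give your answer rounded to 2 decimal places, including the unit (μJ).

Answer: 16.46 μJ

Derivation:
Initial: C1(3μF, Q=11μC, V=3.67V), C2(4μF, Q=0μC, V=0.00V), C3(4μF, Q=2μC, V=0.50V), C4(3μF, Q=9μC, V=3.00V)
Op 1: CLOSE 3-1: Q_total=13.00, C_total=7.00, V=1.86; Q3=7.43, Q1=5.57; dissipated=8.595
Op 2: GROUND 2: Q2=0; energy lost=0.000
Op 3: CLOSE 3-2: Q_total=7.43, C_total=8.00, V=0.93; Q3=3.71, Q2=3.71; dissipated=3.449
Op 4: CLOSE 2-4: Q_total=12.71, C_total=7.00, V=1.82; Q2=7.27, Q4=5.45; dissipated=3.678
Op 5: CLOSE 1-3: Q_total=9.29, C_total=7.00, V=1.33; Q1=3.98, Q3=5.31; dissipated=0.739
Total dissipated: 16.461 μJ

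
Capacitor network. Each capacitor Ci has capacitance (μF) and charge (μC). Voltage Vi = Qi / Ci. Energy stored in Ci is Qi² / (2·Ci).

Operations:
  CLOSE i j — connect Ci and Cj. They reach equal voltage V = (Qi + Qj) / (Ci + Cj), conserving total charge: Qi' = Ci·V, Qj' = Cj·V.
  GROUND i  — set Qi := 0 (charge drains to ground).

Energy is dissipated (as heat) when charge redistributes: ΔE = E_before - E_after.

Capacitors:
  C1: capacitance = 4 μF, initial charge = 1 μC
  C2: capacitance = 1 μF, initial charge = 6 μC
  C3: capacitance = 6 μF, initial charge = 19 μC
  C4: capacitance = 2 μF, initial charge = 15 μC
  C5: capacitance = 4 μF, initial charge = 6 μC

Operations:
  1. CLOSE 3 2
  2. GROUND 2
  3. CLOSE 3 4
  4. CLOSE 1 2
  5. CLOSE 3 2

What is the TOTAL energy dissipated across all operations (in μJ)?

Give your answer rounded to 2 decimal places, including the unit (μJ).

Initial: C1(4μF, Q=1μC, V=0.25V), C2(1μF, Q=6μC, V=6.00V), C3(6μF, Q=19μC, V=3.17V), C4(2μF, Q=15μC, V=7.50V), C5(4μF, Q=6μC, V=1.50V)
Op 1: CLOSE 3-2: Q_total=25.00, C_total=7.00, V=3.57; Q3=21.43, Q2=3.57; dissipated=3.440
Op 2: GROUND 2: Q2=0; energy lost=6.378
Op 3: CLOSE 3-4: Q_total=36.43, C_total=8.00, V=4.55; Q3=27.32, Q4=9.11; dissipated=11.575
Op 4: CLOSE 1-2: Q_total=1.00, C_total=5.00, V=0.20; Q1=0.80, Q2=0.20; dissipated=0.025
Op 5: CLOSE 3-2: Q_total=27.52, C_total=7.00, V=3.93; Q3=23.59, Q2=3.93; dissipated=8.123
Total dissipated: 29.541 μJ

Answer: 29.54 μJ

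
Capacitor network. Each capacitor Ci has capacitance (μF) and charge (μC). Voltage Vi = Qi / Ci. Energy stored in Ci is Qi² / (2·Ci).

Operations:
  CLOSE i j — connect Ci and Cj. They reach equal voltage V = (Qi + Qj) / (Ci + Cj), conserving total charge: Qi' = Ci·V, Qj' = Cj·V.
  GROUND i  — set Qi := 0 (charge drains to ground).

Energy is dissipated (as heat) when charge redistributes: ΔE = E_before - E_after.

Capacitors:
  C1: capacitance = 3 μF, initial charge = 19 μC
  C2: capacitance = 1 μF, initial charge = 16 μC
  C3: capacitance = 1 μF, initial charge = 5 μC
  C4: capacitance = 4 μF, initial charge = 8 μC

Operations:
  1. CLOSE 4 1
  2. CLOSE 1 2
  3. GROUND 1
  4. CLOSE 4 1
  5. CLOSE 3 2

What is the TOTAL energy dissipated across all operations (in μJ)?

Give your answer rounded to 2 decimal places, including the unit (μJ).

Answer: 156.30 μJ

Derivation:
Initial: C1(3μF, Q=19μC, V=6.33V), C2(1μF, Q=16μC, V=16.00V), C3(1μF, Q=5μC, V=5.00V), C4(4μF, Q=8μC, V=2.00V)
Op 1: CLOSE 4-1: Q_total=27.00, C_total=7.00, V=3.86; Q4=15.43, Q1=11.57; dissipated=16.095
Op 2: CLOSE 1-2: Q_total=27.57, C_total=4.00, V=6.89; Q1=20.68, Q2=6.89; dissipated=55.293
Op 3: GROUND 1: Q1=0; energy lost=71.267
Op 4: CLOSE 4-1: Q_total=15.43, C_total=7.00, V=2.20; Q4=8.82, Q1=6.61; dissipated=12.752
Op 5: CLOSE 3-2: Q_total=11.89, C_total=2.00, V=5.95; Q3=5.95, Q2=5.95; dissipated=0.896
Total dissipated: 156.304 μJ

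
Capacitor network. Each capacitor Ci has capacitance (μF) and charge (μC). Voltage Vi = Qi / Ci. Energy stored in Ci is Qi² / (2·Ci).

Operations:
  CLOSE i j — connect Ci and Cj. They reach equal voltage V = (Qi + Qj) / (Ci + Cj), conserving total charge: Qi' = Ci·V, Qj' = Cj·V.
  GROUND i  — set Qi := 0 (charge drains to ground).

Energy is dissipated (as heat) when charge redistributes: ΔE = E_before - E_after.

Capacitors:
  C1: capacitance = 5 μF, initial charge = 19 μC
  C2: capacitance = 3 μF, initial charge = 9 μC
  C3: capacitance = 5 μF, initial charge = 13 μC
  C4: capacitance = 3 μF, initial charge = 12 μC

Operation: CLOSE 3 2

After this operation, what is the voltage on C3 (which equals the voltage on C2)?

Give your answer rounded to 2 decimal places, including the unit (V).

Answer: 2.75 V

Derivation:
Initial: C1(5μF, Q=19μC, V=3.80V), C2(3μF, Q=9μC, V=3.00V), C3(5μF, Q=13μC, V=2.60V), C4(3μF, Q=12μC, V=4.00V)
Op 1: CLOSE 3-2: Q_total=22.00, C_total=8.00, V=2.75; Q3=13.75, Q2=8.25; dissipated=0.150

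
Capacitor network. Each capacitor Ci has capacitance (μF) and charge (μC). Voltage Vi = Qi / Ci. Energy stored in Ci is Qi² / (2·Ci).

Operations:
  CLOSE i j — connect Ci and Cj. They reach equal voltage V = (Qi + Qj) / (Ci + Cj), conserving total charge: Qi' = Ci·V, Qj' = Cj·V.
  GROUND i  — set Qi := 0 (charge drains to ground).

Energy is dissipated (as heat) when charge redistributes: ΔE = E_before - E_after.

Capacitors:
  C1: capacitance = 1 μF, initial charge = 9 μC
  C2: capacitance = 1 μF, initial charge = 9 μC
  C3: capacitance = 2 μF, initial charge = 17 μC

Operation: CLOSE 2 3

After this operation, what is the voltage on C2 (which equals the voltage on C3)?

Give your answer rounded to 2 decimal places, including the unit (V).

Answer: 8.67 V

Derivation:
Initial: C1(1μF, Q=9μC, V=9.00V), C2(1μF, Q=9μC, V=9.00V), C3(2μF, Q=17μC, V=8.50V)
Op 1: CLOSE 2-3: Q_total=26.00, C_total=3.00, V=8.67; Q2=8.67, Q3=17.33; dissipated=0.083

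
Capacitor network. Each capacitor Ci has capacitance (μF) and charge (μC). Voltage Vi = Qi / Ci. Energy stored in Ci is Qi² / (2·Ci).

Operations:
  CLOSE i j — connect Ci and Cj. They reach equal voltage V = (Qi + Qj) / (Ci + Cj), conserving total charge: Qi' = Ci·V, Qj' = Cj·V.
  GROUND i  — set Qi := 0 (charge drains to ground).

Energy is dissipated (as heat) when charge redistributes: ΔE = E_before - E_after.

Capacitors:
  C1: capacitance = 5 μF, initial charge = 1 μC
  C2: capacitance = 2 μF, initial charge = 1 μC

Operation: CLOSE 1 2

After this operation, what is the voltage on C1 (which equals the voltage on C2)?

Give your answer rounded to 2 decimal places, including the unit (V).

Initial: C1(5μF, Q=1μC, V=0.20V), C2(2μF, Q=1μC, V=0.50V)
Op 1: CLOSE 1-2: Q_total=2.00, C_total=7.00, V=0.29; Q1=1.43, Q2=0.57; dissipated=0.064

Answer: 0.29 V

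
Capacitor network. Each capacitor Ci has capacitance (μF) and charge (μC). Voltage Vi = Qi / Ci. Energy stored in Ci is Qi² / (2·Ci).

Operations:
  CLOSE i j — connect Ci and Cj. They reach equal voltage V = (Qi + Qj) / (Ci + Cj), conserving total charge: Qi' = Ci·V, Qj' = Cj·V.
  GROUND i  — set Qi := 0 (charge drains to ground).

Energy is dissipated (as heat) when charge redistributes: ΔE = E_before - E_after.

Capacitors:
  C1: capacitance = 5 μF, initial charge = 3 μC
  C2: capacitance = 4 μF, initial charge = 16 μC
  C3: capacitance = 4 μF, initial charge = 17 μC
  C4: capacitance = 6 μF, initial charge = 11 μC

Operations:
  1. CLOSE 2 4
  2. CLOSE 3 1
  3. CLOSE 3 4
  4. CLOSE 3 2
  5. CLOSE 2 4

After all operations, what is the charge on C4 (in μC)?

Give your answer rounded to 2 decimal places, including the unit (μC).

Answer: 15.28 μC

Derivation:
Initial: C1(5μF, Q=3μC, V=0.60V), C2(4μF, Q=16μC, V=4.00V), C3(4μF, Q=17μC, V=4.25V), C4(6μF, Q=11μC, V=1.83V)
Op 1: CLOSE 2-4: Q_total=27.00, C_total=10.00, V=2.70; Q2=10.80, Q4=16.20; dissipated=5.633
Op 2: CLOSE 3-1: Q_total=20.00, C_total=9.00, V=2.22; Q3=8.89, Q1=11.11; dissipated=14.803
Op 3: CLOSE 3-4: Q_total=25.09, C_total=10.00, V=2.51; Q3=10.04, Q4=15.05; dissipated=0.274
Op 4: CLOSE 3-2: Q_total=20.84, C_total=8.00, V=2.60; Q3=10.42, Q2=10.42; dissipated=0.037
Op 5: CLOSE 2-4: Q_total=25.47, C_total=10.00, V=2.55; Q2=10.19, Q4=15.28; dissipated=0.011
Final charges: Q1=11.11, Q2=10.19, Q3=10.42, Q4=15.28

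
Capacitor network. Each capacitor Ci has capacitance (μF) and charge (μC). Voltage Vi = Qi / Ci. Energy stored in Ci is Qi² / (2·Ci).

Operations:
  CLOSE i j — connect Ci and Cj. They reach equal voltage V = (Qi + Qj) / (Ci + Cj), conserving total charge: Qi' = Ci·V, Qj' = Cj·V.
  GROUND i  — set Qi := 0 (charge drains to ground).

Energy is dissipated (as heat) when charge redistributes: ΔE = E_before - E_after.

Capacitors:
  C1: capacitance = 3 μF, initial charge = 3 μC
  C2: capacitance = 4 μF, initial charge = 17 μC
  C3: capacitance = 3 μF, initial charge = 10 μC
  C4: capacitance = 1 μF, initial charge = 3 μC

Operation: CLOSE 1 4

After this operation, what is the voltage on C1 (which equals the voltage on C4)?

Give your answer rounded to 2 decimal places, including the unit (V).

Initial: C1(3μF, Q=3μC, V=1.00V), C2(4μF, Q=17μC, V=4.25V), C3(3μF, Q=10μC, V=3.33V), C4(1μF, Q=3μC, V=3.00V)
Op 1: CLOSE 1-4: Q_total=6.00, C_total=4.00, V=1.50; Q1=4.50, Q4=1.50; dissipated=1.500

Answer: 1.50 V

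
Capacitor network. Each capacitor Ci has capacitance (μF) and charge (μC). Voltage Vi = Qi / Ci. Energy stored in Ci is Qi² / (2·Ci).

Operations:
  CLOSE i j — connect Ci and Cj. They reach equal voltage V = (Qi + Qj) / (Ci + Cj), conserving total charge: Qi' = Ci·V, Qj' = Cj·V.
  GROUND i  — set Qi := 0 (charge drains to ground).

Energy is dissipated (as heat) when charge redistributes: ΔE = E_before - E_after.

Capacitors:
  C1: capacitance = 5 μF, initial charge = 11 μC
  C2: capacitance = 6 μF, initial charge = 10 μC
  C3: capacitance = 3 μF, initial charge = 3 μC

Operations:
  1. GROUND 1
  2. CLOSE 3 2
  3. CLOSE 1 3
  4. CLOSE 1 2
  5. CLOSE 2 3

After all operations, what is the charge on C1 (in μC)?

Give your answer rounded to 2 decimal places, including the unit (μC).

Initial: C1(5μF, Q=11μC, V=2.20V), C2(6μF, Q=10μC, V=1.67V), C3(3μF, Q=3μC, V=1.00V)
Op 1: GROUND 1: Q1=0; energy lost=12.100
Op 2: CLOSE 3-2: Q_total=13.00, C_total=9.00, V=1.44; Q3=4.33, Q2=8.67; dissipated=0.444
Op 3: CLOSE 1-3: Q_total=4.33, C_total=8.00, V=0.54; Q1=2.71, Q3=1.62; dissipated=1.956
Op 4: CLOSE 1-2: Q_total=11.38, C_total=11.00, V=1.03; Q1=5.17, Q2=6.20; dissipated=1.111
Op 5: CLOSE 2-3: Q_total=7.83, C_total=9.00, V=0.87; Q2=5.22, Q3=2.61; dissipated=0.242
Final charges: Q1=5.17, Q2=5.22, Q3=2.61

Answer: 5.17 μC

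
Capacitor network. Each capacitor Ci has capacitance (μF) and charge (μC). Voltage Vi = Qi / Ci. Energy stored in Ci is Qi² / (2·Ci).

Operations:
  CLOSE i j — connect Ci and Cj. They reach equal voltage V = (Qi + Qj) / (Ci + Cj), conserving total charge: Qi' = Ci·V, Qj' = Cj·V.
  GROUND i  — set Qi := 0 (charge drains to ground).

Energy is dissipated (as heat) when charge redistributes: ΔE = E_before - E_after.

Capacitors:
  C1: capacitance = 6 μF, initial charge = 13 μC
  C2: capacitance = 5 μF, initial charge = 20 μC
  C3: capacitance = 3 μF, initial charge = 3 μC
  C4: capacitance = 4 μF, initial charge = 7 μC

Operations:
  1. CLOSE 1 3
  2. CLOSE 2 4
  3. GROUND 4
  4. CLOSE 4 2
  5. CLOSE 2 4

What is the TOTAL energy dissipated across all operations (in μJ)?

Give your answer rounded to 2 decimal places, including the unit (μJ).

Answer: 34.99 μJ

Derivation:
Initial: C1(6μF, Q=13μC, V=2.17V), C2(5μF, Q=20μC, V=4.00V), C3(3μF, Q=3μC, V=1.00V), C4(4μF, Q=7μC, V=1.75V)
Op 1: CLOSE 1-3: Q_total=16.00, C_total=9.00, V=1.78; Q1=10.67, Q3=5.33; dissipated=1.361
Op 2: CLOSE 2-4: Q_total=27.00, C_total=9.00, V=3.00; Q2=15.00, Q4=12.00; dissipated=5.625
Op 3: GROUND 4: Q4=0; energy lost=18.000
Op 4: CLOSE 4-2: Q_total=15.00, C_total=9.00, V=1.67; Q4=6.67, Q2=8.33; dissipated=10.000
Op 5: CLOSE 2-4: Q_total=15.00, C_total=9.00, V=1.67; Q2=8.33, Q4=6.67; dissipated=0.000
Total dissipated: 34.986 μJ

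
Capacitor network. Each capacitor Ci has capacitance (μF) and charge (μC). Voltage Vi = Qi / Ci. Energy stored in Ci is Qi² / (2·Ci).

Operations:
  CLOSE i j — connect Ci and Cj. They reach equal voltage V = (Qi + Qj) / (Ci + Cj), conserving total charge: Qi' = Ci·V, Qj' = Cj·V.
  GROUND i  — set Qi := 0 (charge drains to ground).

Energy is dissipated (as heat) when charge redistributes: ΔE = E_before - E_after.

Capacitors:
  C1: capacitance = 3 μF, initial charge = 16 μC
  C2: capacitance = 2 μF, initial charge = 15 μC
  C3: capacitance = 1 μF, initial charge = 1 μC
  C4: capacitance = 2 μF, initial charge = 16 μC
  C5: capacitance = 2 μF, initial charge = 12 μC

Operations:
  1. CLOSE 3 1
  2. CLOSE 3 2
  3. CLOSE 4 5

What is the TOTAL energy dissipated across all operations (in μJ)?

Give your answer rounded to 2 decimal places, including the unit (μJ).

Initial: C1(3μF, Q=16μC, V=5.33V), C2(2μF, Q=15μC, V=7.50V), C3(1μF, Q=1μC, V=1.00V), C4(2μF, Q=16μC, V=8.00V), C5(2μF, Q=12μC, V=6.00V)
Op 1: CLOSE 3-1: Q_total=17.00, C_total=4.00, V=4.25; Q3=4.25, Q1=12.75; dissipated=7.042
Op 2: CLOSE 3-2: Q_total=19.25, C_total=3.00, V=6.42; Q3=6.42, Q2=12.83; dissipated=3.521
Op 3: CLOSE 4-5: Q_total=28.00, C_total=4.00, V=7.00; Q4=14.00, Q5=14.00; dissipated=2.000
Total dissipated: 12.562 μJ

Answer: 12.56 μJ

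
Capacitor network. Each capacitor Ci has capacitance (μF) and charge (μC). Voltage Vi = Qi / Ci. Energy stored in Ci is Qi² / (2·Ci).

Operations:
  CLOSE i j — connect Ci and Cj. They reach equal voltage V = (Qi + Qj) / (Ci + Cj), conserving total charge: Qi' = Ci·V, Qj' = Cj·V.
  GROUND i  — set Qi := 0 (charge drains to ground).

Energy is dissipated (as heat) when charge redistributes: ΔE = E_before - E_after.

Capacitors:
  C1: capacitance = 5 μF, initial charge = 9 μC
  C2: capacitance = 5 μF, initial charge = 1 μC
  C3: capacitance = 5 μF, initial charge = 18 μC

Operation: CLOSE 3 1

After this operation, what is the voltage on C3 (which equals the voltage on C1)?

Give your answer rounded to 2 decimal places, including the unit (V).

Answer: 2.70 V

Derivation:
Initial: C1(5μF, Q=9μC, V=1.80V), C2(5μF, Q=1μC, V=0.20V), C3(5μF, Q=18μC, V=3.60V)
Op 1: CLOSE 3-1: Q_total=27.00, C_total=10.00, V=2.70; Q3=13.50, Q1=13.50; dissipated=4.050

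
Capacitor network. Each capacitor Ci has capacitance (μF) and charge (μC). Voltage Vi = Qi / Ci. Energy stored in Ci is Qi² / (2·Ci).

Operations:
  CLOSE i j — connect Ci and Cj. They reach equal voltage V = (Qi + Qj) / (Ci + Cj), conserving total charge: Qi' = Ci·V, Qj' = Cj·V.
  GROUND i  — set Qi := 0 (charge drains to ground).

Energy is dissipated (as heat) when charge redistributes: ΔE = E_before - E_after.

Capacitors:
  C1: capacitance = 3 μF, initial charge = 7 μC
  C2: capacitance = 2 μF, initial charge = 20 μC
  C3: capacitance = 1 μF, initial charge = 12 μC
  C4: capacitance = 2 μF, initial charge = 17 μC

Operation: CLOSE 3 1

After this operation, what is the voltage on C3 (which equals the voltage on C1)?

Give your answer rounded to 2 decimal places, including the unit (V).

Answer: 4.75 V

Derivation:
Initial: C1(3μF, Q=7μC, V=2.33V), C2(2μF, Q=20μC, V=10.00V), C3(1μF, Q=12μC, V=12.00V), C4(2μF, Q=17μC, V=8.50V)
Op 1: CLOSE 3-1: Q_total=19.00, C_total=4.00, V=4.75; Q3=4.75, Q1=14.25; dissipated=35.042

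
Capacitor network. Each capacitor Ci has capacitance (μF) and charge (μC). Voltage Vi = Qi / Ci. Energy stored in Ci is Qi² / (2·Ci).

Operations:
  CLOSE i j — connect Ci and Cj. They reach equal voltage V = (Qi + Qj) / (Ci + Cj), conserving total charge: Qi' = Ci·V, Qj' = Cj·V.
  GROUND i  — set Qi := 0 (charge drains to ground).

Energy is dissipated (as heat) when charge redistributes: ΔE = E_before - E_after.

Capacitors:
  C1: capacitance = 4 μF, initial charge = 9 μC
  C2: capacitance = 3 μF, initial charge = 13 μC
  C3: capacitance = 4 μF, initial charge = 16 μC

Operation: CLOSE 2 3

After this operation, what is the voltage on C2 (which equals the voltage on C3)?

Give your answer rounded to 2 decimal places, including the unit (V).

Initial: C1(4μF, Q=9μC, V=2.25V), C2(3μF, Q=13μC, V=4.33V), C3(4μF, Q=16μC, V=4.00V)
Op 1: CLOSE 2-3: Q_total=29.00, C_total=7.00, V=4.14; Q2=12.43, Q3=16.57; dissipated=0.095

Answer: 4.14 V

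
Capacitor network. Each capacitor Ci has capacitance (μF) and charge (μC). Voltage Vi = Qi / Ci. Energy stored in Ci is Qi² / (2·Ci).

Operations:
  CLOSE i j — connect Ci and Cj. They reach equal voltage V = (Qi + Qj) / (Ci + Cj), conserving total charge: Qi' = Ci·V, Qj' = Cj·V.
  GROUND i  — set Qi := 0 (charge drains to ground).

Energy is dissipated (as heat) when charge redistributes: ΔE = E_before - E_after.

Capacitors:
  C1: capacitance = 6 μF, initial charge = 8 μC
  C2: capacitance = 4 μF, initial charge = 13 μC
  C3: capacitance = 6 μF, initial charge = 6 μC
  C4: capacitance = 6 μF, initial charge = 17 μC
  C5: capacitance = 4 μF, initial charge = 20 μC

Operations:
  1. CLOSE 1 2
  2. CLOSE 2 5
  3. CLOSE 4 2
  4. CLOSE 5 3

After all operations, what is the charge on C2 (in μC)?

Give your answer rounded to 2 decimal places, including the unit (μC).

Initial: C1(6μF, Q=8μC, V=1.33V), C2(4μF, Q=13μC, V=3.25V), C3(6μF, Q=6μC, V=1.00V), C4(6μF, Q=17μC, V=2.83V), C5(4μF, Q=20μC, V=5.00V)
Op 1: CLOSE 1-2: Q_total=21.00, C_total=10.00, V=2.10; Q1=12.60, Q2=8.40; dissipated=4.408
Op 2: CLOSE 2-5: Q_total=28.40, C_total=8.00, V=3.55; Q2=14.20, Q5=14.20; dissipated=8.410
Op 3: CLOSE 4-2: Q_total=31.20, C_total=10.00, V=3.12; Q4=18.72, Q2=12.48; dissipated=0.616
Op 4: CLOSE 5-3: Q_total=20.20, C_total=10.00, V=2.02; Q5=8.08, Q3=12.12; dissipated=7.803
Final charges: Q1=12.60, Q2=12.48, Q3=12.12, Q4=18.72, Q5=8.08

Answer: 12.48 μC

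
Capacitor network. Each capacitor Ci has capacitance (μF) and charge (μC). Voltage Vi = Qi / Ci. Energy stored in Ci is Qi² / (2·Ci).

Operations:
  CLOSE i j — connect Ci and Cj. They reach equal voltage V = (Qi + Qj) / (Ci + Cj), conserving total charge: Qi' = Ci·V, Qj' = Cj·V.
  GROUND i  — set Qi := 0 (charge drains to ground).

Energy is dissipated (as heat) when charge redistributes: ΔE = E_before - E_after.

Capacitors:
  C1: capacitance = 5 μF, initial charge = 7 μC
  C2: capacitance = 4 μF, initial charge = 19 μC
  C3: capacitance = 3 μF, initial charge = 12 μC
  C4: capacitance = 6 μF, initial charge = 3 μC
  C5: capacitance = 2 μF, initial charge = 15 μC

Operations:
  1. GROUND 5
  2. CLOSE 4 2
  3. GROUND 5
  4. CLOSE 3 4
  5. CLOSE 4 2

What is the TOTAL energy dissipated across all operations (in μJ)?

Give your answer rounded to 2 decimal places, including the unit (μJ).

Answer: 81.60 μJ

Derivation:
Initial: C1(5μF, Q=7μC, V=1.40V), C2(4μF, Q=19μC, V=4.75V), C3(3μF, Q=12μC, V=4.00V), C4(6μF, Q=3μC, V=0.50V), C5(2μF, Q=15μC, V=7.50V)
Op 1: GROUND 5: Q5=0; energy lost=56.250
Op 2: CLOSE 4-2: Q_total=22.00, C_total=10.00, V=2.20; Q4=13.20, Q2=8.80; dissipated=21.675
Op 3: GROUND 5: Q5=0; energy lost=0.000
Op 4: CLOSE 3-4: Q_total=25.20, C_total=9.00, V=2.80; Q3=8.40, Q4=16.80; dissipated=3.240
Op 5: CLOSE 4-2: Q_total=25.60, C_total=10.00, V=2.56; Q4=15.36, Q2=10.24; dissipated=0.432
Total dissipated: 81.597 μJ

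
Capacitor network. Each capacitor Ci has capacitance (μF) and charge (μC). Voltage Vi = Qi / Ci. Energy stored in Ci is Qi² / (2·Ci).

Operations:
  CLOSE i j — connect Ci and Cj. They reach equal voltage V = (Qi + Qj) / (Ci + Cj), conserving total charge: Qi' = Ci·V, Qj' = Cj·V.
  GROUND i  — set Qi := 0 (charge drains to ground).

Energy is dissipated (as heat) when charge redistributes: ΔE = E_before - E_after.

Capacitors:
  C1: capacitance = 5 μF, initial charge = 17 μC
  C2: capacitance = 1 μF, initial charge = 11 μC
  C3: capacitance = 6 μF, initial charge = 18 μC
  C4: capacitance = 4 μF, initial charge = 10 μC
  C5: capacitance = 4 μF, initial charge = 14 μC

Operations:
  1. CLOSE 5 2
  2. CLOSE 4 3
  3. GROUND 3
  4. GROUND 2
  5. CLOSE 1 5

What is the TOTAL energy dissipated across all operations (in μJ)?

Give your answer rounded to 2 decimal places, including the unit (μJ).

Initial: C1(5μF, Q=17μC, V=3.40V), C2(1μF, Q=11μC, V=11.00V), C3(6μF, Q=18μC, V=3.00V), C4(4μF, Q=10μC, V=2.50V), C5(4μF, Q=14μC, V=3.50V)
Op 1: CLOSE 5-2: Q_total=25.00, C_total=5.00, V=5.00; Q5=20.00, Q2=5.00; dissipated=22.500
Op 2: CLOSE 4-3: Q_total=28.00, C_total=10.00, V=2.80; Q4=11.20, Q3=16.80; dissipated=0.300
Op 3: GROUND 3: Q3=0; energy lost=23.520
Op 4: GROUND 2: Q2=0; energy lost=12.500
Op 5: CLOSE 1-5: Q_total=37.00, C_total=9.00, V=4.11; Q1=20.56, Q5=16.44; dissipated=2.844
Total dissipated: 61.664 μJ

Answer: 61.66 μJ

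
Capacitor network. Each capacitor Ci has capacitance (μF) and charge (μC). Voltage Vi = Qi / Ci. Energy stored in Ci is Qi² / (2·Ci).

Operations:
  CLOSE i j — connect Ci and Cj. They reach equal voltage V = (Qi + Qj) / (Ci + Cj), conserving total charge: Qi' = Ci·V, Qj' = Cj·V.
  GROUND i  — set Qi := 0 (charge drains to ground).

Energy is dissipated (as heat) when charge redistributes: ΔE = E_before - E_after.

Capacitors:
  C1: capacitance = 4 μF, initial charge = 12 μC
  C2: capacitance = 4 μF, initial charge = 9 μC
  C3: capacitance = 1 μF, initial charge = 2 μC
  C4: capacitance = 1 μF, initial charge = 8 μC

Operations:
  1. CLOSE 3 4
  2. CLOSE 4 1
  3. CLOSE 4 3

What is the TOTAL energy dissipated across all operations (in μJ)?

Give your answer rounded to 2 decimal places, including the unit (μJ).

Answer: 11.24 μJ

Derivation:
Initial: C1(4μF, Q=12μC, V=3.00V), C2(4μF, Q=9μC, V=2.25V), C3(1μF, Q=2μC, V=2.00V), C4(1μF, Q=8μC, V=8.00V)
Op 1: CLOSE 3-4: Q_total=10.00, C_total=2.00, V=5.00; Q3=5.00, Q4=5.00; dissipated=9.000
Op 2: CLOSE 4-1: Q_total=17.00, C_total=5.00, V=3.40; Q4=3.40, Q1=13.60; dissipated=1.600
Op 3: CLOSE 4-3: Q_total=8.40, C_total=2.00, V=4.20; Q4=4.20, Q3=4.20; dissipated=0.640
Total dissipated: 11.240 μJ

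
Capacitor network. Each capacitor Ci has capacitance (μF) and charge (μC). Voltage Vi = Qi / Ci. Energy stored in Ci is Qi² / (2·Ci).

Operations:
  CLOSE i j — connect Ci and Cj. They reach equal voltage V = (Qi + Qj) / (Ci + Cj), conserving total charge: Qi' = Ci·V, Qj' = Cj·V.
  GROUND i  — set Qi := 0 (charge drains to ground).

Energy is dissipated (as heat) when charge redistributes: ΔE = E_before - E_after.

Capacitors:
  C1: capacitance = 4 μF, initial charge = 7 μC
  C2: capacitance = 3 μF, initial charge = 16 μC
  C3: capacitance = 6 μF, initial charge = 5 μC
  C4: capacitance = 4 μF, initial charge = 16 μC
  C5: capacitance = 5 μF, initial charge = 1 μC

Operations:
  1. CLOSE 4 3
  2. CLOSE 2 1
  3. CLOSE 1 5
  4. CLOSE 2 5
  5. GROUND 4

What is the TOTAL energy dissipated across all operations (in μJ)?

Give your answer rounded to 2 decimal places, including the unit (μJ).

Initial: C1(4μF, Q=7μC, V=1.75V), C2(3μF, Q=16μC, V=5.33V), C3(6μF, Q=5μC, V=0.83V), C4(4μF, Q=16μC, V=4.00V), C5(5μF, Q=1μC, V=0.20V)
Op 1: CLOSE 4-3: Q_total=21.00, C_total=10.00, V=2.10; Q4=8.40, Q3=12.60; dissipated=12.033
Op 2: CLOSE 2-1: Q_total=23.00, C_total=7.00, V=3.29; Q2=9.86, Q1=13.14; dissipated=11.006
Op 3: CLOSE 1-5: Q_total=14.14, C_total=9.00, V=1.57; Q1=6.29, Q5=7.86; dissipated=10.580
Op 4: CLOSE 2-5: Q_total=17.71, C_total=8.00, V=2.21; Q2=6.64, Q5=11.07; dissipated=2.755
Op 5: GROUND 4: Q4=0; energy lost=8.820
Total dissipated: 45.194 μJ

Answer: 45.19 μJ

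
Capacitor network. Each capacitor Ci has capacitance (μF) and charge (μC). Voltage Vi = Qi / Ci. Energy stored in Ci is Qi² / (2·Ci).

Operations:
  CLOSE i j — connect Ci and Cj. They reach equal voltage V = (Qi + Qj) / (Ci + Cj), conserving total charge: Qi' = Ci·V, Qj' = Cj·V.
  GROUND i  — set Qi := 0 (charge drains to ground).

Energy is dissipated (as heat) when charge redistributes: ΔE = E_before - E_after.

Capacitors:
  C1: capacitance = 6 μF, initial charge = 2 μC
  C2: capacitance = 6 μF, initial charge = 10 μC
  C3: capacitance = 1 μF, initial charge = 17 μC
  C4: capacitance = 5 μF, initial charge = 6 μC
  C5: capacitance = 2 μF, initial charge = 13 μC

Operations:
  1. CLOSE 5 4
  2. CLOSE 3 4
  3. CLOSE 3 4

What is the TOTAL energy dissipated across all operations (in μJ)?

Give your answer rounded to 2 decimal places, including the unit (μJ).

Initial: C1(6μF, Q=2μC, V=0.33V), C2(6μF, Q=10μC, V=1.67V), C3(1μF, Q=17μC, V=17.00V), C4(5μF, Q=6μC, V=1.20V), C5(2μF, Q=13μC, V=6.50V)
Op 1: CLOSE 5-4: Q_total=19.00, C_total=7.00, V=2.71; Q5=5.43, Q4=13.57; dissipated=20.064
Op 2: CLOSE 3-4: Q_total=30.57, C_total=6.00, V=5.10; Q3=5.10, Q4=25.48; dissipated=85.034
Op 3: CLOSE 3-4: Q_total=30.57, C_total=6.00, V=5.10; Q3=5.10, Q4=25.48; dissipated=0.000
Total dissipated: 105.098 μJ

Answer: 105.10 μJ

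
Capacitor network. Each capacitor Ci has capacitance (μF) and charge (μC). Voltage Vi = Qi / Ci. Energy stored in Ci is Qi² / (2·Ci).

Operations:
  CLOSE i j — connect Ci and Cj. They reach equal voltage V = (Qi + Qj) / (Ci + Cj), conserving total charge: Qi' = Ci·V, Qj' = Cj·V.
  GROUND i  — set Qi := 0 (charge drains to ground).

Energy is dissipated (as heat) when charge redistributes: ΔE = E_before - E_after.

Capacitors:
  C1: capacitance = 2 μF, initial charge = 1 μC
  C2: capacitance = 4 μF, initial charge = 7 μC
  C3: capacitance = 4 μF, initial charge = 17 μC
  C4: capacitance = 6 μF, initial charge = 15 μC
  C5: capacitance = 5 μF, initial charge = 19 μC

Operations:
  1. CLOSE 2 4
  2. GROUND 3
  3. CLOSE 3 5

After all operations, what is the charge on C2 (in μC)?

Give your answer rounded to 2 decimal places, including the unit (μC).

Answer: 8.80 μC

Derivation:
Initial: C1(2μF, Q=1μC, V=0.50V), C2(4μF, Q=7μC, V=1.75V), C3(4μF, Q=17μC, V=4.25V), C4(6μF, Q=15μC, V=2.50V), C5(5μF, Q=19μC, V=3.80V)
Op 1: CLOSE 2-4: Q_total=22.00, C_total=10.00, V=2.20; Q2=8.80, Q4=13.20; dissipated=0.675
Op 2: GROUND 3: Q3=0; energy lost=36.125
Op 3: CLOSE 3-5: Q_total=19.00, C_total=9.00, V=2.11; Q3=8.44, Q5=10.56; dissipated=16.044
Final charges: Q1=1.00, Q2=8.80, Q3=8.44, Q4=13.20, Q5=10.56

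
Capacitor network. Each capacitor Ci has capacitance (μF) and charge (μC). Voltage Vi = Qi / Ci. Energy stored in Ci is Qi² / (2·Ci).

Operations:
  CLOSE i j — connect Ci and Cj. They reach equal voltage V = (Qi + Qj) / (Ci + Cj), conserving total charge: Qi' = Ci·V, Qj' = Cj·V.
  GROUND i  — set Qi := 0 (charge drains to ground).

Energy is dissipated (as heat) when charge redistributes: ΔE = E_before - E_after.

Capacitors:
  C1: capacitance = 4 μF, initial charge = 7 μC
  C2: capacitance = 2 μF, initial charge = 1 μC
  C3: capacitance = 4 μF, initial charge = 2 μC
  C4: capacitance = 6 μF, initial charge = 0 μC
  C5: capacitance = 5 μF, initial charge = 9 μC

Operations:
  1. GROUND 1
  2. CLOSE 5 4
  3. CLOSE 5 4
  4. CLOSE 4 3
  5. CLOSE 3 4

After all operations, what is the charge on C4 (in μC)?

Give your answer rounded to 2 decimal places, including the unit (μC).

Answer: 4.15 μC

Derivation:
Initial: C1(4μF, Q=7μC, V=1.75V), C2(2μF, Q=1μC, V=0.50V), C3(4μF, Q=2μC, V=0.50V), C4(6μF, Q=0μC, V=0.00V), C5(5μF, Q=9μC, V=1.80V)
Op 1: GROUND 1: Q1=0; energy lost=6.125
Op 2: CLOSE 5-4: Q_total=9.00, C_total=11.00, V=0.82; Q5=4.09, Q4=4.91; dissipated=4.418
Op 3: CLOSE 5-4: Q_total=9.00, C_total=11.00, V=0.82; Q5=4.09, Q4=4.91; dissipated=0.000
Op 4: CLOSE 4-3: Q_total=6.91, C_total=10.00, V=0.69; Q4=4.15, Q3=2.76; dissipated=0.121
Op 5: CLOSE 3-4: Q_total=6.91, C_total=10.00, V=0.69; Q3=2.76, Q4=4.15; dissipated=0.000
Final charges: Q1=0.00, Q2=1.00, Q3=2.76, Q4=4.15, Q5=4.09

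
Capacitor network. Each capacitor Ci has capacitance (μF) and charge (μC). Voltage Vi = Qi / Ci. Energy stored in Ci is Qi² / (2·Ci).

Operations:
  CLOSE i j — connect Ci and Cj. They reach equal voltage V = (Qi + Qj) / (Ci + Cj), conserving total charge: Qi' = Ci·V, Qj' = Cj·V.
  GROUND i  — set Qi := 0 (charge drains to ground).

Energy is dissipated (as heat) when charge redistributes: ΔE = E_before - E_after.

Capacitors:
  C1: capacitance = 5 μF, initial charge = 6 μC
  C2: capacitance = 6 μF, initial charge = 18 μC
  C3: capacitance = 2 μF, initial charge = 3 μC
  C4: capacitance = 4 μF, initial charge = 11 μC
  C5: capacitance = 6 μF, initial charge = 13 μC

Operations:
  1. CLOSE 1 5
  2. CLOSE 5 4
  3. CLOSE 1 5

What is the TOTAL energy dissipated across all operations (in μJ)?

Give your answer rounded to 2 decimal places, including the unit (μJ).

Answer: 2.76 μJ

Derivation:
Initial: C1(5μF, Q=6μC, V=1.20V), C2(6μF, Q=18μC, V=3.00V), C3(2μF, Q=3μC, V=1.50V), C4(4μF, Q=11μC, V=2.75V), C5(6μF, Q=13μC, V=2.17V)
Op 1: CLOSE 1-5: Q_total=19.00, C_total=11.00, V=1.73; Q1=8.64, Q5=10.36; dissipated=1.274
Op 2: CLOSE 5-4: Q_total=21.36, C_total=10.00, V=2.14; Q5=12.82, Q4=8.55; dissipated=1.255
Op 3: CLOSE 1-5: Q_total=21.45, C_total=11.00, V=1.95; Q1=9.75, Q5=11.70; dissipated=0.228
Total dissipated: 2.758 μJ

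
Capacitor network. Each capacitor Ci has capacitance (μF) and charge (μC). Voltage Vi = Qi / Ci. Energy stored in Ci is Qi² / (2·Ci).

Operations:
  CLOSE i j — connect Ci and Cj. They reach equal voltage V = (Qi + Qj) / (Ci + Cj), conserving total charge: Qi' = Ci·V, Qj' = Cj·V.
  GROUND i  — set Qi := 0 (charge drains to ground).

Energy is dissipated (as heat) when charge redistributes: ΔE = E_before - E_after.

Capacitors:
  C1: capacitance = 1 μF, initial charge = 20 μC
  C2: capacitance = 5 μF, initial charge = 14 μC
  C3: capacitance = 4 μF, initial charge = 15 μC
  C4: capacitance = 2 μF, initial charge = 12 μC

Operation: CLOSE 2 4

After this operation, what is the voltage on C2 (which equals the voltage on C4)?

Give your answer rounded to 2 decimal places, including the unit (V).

Initial: C1(1μF, Q=20μC, V=20.00V), C2(5μF, Q=14μC, V=2.80V), C3(4μF, Q=15μC, V=3.75V), C4(2μF, Q=12μC, V=6.00V)
Op 1: CLOSE 2-4: Q_total=26.00, C_total=7.00, V=3.71; Q2=18.57, Q4=7.43; dissipated=7.314

Answer: 3.71 V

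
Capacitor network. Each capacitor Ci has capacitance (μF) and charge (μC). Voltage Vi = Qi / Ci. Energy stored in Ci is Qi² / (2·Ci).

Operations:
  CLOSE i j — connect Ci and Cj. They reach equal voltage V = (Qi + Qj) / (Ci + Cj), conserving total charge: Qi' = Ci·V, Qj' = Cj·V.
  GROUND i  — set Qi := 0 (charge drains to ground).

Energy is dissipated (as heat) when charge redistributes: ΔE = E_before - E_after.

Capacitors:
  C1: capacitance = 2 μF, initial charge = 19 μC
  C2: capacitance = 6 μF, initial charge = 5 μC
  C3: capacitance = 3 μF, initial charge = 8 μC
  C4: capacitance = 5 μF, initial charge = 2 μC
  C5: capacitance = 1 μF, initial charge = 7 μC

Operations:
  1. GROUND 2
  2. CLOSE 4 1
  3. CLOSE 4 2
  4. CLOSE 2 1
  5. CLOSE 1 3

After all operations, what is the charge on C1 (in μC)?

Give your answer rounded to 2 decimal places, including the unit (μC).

Answer: 4.62 μC

Derivation:
Initial: C1(2μF, Q=19μC, V=9.50V), C2(6μF, Q=5μC, V=0.83V), C3(3μF, Q=8μC, V=2.67V), C4(5μF, Q=2μC, V=0.40V), C5(1μF, Q=7μC, V=7.00V)
Op 1: GROUND 2: Q2=0; energy lost=2.083
Op 2: CLOSE 4-1: Q_total=21.00, C_total=7.00, V=3.00; Q4=15.00, Q1=6.00; dissipated=59.150
Op 3: CLOSE 4-2: Q_total=15.00, C_total=11.00, V=1.36; Q4=6.82, Q2=8.18; dissipated=12.273
Op 4: CLOSE 2-1: Q_total=14.18, C_total=8.00, V=1.77; Q2=10.64, Q1=3.55; dissipated=2.008
Op 5: CLOSE 1-3: Q_total=11.55, C_total=5.00, V=2.31; Q1=4.62, Q3=6.93; dissipated=0.479
Final charges: Q1=4.62, Q2=10.64, Q3=6.93, Q4=6.82, Q5=7.00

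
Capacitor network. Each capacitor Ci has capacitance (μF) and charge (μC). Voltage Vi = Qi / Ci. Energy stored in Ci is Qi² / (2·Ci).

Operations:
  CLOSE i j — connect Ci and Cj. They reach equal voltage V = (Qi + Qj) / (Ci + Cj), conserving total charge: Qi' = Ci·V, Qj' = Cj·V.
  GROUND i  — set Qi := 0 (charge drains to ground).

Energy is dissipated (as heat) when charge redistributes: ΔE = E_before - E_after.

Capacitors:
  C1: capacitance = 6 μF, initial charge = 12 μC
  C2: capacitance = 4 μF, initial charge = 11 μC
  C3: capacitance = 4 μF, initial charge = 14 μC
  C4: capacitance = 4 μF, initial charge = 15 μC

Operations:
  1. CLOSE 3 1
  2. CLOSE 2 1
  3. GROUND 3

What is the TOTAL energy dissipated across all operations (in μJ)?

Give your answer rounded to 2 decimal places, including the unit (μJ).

Answer: 16.25 μJ

Derivation:
Initial: C1(6μF, Q=12μC, V=2.00V), C2(4μF, Q=11μC, V=2.75V), C3(4μF, Q=14μC, V=3.50V), C4(4μF, Q=15μC, V=3.75V)
Op 1: CLOSE 3-1: Q_total=26.00, C_total=10.00, V=2.60; Q3=10.40, Q1=15.60; dissipated=2.700
Op 2: CLOSE 2-1: Q_total=26.60, C_total=10.00, V=2.66; Q2=10.64, Q1=15.96; dissipated=0.027
Op 3: GROUND 3: Q3=0; energy lost=13.520
Total dissipated: 16.247 μJ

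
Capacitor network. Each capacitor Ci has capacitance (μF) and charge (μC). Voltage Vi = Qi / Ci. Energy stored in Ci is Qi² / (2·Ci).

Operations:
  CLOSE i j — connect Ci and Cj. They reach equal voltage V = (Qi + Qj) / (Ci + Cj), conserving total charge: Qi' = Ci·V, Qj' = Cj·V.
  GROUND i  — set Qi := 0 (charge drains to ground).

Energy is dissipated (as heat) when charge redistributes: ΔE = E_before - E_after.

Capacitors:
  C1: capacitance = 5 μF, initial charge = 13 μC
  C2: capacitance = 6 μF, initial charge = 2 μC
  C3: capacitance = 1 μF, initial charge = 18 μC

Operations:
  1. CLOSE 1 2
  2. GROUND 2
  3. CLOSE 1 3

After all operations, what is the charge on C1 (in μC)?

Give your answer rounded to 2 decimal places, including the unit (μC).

Answer: 20.68 μC

Derivation:
Initial: C1(5μF, Q=13μC, V=2.60V), C2(6μF, Q=2μC, V=0.33V), C3(1μF, Q=18μC, V=18.00V)
Op 1: CLOSE 1-2: Q_total=15.00, C_total=11.00, V=1.36; Q1=6.82, Q2=8.18; dissipated=7.006
Op 2: GROUND 2: Q2=0; energy lost=5.579
Op 3: CLOSE 1-3: Q_total=24.82, C_total=6.00, V=4.14; Q1=20.68, Q3=4.14; dissipated=115.320
Final charges: Q1=20.68, Q2=0.00, Q3=4.14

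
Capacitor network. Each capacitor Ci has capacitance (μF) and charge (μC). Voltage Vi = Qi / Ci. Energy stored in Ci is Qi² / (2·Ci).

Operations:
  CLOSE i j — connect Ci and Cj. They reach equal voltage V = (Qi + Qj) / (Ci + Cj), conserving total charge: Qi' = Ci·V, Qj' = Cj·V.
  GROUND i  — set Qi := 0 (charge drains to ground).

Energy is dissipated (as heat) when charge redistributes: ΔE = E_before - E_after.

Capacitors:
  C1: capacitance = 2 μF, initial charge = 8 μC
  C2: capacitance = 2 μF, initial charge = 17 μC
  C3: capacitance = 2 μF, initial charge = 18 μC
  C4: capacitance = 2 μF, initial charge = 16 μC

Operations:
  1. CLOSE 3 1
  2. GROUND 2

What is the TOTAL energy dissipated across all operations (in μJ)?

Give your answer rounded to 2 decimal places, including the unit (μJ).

Initial: C1(2μF, Q=8μC, V=4.00V), C2(2μF, Q=17μC, V=8.50V), C3(2μF, Q=18μC, V=9.00V), C4(2μF, Q=16μC, V=8.00V)
Op 1: CLOSE 3-1: Q_total=26.00, C_total=4.00, V=6.50; Q3=13.00, Q1=13.00; dissipated=12.500
Op 2: GROUND 2: Q2=0; energy lost=72.250
Total dissipated: 84.750 μJ

Answer: 84.75 μJ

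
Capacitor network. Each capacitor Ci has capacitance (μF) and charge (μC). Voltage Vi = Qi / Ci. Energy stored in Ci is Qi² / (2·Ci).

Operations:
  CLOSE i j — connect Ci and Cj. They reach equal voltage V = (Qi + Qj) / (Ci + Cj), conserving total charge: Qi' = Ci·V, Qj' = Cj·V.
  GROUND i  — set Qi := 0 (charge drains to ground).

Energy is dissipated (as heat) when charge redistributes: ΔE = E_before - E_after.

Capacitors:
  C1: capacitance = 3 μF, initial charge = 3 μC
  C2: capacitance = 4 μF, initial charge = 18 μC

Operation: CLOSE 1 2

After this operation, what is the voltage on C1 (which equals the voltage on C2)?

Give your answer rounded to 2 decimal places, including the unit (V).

Answer: 3.00 V

Derivation:
Initial: C1(3μF, Q=3μC, V=1.00V), C2(4μF, Q=18μC, V=4.50V)
Op 1: CLOSE 1-2: Q_total=21.00, C_total=7.00, V=3.00; Q1=9.00, Q2=12.00; dissipated=10.500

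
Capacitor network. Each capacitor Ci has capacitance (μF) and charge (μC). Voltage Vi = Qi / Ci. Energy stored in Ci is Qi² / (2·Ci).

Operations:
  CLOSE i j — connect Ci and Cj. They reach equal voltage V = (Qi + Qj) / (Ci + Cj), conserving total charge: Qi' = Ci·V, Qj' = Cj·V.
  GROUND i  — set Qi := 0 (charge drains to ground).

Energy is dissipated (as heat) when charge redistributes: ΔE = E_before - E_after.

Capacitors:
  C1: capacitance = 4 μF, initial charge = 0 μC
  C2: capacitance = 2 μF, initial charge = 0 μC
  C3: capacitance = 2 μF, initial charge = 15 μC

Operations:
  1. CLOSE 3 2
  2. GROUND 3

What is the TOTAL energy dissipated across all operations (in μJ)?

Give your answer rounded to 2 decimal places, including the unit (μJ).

Initial: C1(4μF, Q=0μC, V=0.00V), C2(2μF, Q=0μC, V=0.00V), C3(2μF, Q=15μC, V=7.50V)
Op 1: CLOSE 3-2: Q_total=15.00, C_total=4.00, V=3.75; Q3=7.50, Q2=7.50; dissipated=28.125
Op 2: GROUND 3: Q3=0; energy lost=14.062
Total dissipated: 42.188 μJ

Answer: 42.19 μJ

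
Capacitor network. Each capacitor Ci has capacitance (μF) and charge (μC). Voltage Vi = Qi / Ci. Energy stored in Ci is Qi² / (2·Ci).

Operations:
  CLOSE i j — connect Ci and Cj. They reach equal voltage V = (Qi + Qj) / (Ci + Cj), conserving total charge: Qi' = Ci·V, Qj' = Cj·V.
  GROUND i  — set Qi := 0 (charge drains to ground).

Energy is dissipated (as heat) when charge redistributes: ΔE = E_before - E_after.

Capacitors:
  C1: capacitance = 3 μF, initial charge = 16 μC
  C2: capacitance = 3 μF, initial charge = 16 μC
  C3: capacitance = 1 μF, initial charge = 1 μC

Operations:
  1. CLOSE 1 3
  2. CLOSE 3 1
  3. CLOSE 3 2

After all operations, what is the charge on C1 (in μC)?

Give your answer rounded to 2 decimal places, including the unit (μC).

Answer: 12.75 μC

Derivation:
Initial: C1(3μF, Q=16μC, V=5.33V), C2(3μF, Q=16μC, V=5.33V), C3(1μF, Q=1μC, V=1.00V)
Op 1: CLOSE 1-3: Q_total=17.00, C_total=4.00, V=4.25; Q1=12.75, Q3=4.25; dissipated=7.042
Op 2: CLOSE 3-1: Q_total=17.00, C_total=4.00, V=4.25; Q3=4.25, Q1=12.75; dissipated=0.000
Op 3: CLOSE 3-2: Q_total=20.25, C_total=4.00, V=5.06; Q3=5.06, Q2=15.19; dissipated=0.440
Final charges: Q1=12.75, Q2=15.19, Q3=5.06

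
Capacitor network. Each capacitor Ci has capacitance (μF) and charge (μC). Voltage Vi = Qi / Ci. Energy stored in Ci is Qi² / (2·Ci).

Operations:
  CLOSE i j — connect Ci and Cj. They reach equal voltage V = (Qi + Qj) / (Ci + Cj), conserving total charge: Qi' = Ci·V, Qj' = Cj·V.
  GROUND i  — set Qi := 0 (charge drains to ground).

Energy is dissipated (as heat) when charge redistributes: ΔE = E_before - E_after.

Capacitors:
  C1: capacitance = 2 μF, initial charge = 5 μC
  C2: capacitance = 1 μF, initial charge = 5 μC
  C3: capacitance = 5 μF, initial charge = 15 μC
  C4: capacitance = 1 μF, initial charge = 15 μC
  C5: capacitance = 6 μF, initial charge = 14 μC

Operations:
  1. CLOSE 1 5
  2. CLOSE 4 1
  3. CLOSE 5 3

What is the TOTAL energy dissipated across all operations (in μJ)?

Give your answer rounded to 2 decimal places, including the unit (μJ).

Answer: 53.68 μJ

Derivation:
Initial: C1(2μF, Q=5μC, V=2.50V), C2(1μF, Q=5μC, V=5.00V), C3(5μF, Q=15μC, V=3.00V), C4(1μF, Q=15μC, V=15.00V), C5(6μF, Q=14μC, V=2.33V)
Op 1: CLOSE 1-5: Q_total=19.00, C_total=8.00, V=2.38; Q1=4.75, Q5=14.25; dissipated=0.021
Op 2: CLOSE 4-1: Q_total=19.75, C_total=3.00, V=6.58; Q4=6.58, Q1=13.17; dissipated=53.130
Op 3: CLOSE 5-3: Q_total=29.25, C_total=11.00, V=2.66; Q5=15.95, Q3=13.30; dissipated=0.533
Total dissipated: 53.684 μJ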